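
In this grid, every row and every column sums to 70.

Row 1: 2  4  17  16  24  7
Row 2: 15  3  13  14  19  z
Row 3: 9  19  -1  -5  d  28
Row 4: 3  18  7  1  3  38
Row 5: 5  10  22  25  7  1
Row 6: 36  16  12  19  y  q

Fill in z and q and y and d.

z = 6, q = -10, y = -3, d = 20

Row 3: 9 + 19 − 1 − 5 + 28 = 50, so its missing entry is 70 − 50 = 20.
Column 5: 24 + 19 + 20 + 3 + 7 = 73, so its missing entry is 70 − 73 = -3.
Row 6: 36 + 16 + 12 + 19 − 3 = 80, so its missing entry is 70 − 80 = -10.
Row 2: 15 + 3 + 13 + 14 + 19 = 64, so its missing entry is 70 − 64 = 6.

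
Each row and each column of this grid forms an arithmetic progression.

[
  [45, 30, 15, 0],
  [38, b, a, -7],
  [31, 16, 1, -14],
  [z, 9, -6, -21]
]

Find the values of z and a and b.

z = 24, a = 8, b = 23

Along each row the entries change by -15 per step; down each column they change by -7.
Row 4: from 9 at column 2, stepping by -15 to column 1 gives 24.
Row 2: from 38 at column 1, stepping by -15 to column 3 gives 8.
Row 2: from 38 at column 1, stepping by -15 to column 2 gives 23.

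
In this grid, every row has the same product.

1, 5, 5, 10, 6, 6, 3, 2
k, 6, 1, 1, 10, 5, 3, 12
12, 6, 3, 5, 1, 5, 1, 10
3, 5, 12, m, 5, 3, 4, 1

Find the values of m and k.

m = 5, k = 5

Rows 1 and 3 each multiply to 54000, so every row has product 54000.
Row 4: 3×5×12×5×3×4×1 = 10800, so the missing entry is 54000 ÷ 10800 = 5.
Row 2: 6×1×1×10×5×3×12 = 10800, so the missing entry is 54000 ÷ 10800 = 5.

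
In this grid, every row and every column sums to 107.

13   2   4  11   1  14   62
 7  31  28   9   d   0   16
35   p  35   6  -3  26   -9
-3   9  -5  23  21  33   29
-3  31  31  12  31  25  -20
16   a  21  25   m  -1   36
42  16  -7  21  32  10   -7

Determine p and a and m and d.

p = 17, a = 1, m = 9, d = 16

Row 3: 35 + 35 + 6 − 3 + 26 − 9 = 90, so its missing entry is 107 − 90 = 17.
Column 2: 2 + 31 + 17 + 9 + 31 + 16 = 106, so its missing entry is 107 − 106 = 1.
Row 6: 16 + 1 + 21 + 25 − 1 + 36 = 98, so its missing entry is 107 − 98 = 9.
Row 2: 7 + 31 + 28 + 9 + 0 + 16 = 91, so its missing entry is 107 − 91 = 16.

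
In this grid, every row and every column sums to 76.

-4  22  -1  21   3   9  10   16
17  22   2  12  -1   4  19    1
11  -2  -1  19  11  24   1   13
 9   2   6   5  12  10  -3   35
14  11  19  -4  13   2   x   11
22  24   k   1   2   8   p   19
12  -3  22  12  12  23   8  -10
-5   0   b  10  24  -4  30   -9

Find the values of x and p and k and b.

x = 10, p = 1, k = -1, b = 30

Row 5 has 14 + 11 + 19 − 4 + 13 + 2 + 11 = 66; the blank must be 76 − 66 = 10.
Column 7 has 10 + 19 + 1 − 3 + 10 + 8 + 30 = 75; the blank must be 76 − 75 = 1.
Row 8 has -5 + 0 + 10 + 24 − 4 + 30 − 9 = 46; the blank must be 76 − 46 = 30.
Row 6 has 22 + 24 + 1 + 2 + 8 + 1 + 19 = 77; the blank must be 76 − 77 = -1.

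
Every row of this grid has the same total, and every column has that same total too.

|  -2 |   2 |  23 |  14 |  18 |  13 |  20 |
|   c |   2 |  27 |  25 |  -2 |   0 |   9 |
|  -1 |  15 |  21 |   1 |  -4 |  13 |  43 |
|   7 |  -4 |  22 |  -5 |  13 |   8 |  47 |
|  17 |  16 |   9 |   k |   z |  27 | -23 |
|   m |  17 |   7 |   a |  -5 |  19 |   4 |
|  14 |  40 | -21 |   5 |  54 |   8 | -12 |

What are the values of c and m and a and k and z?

Rows 1 and 3 both sum to 88, so that's the common total.
Column 5: 18 − 2 − 4 + 13 − 5 + 54 = 74, so its missing entry is 88 − 74 = 14.
Row 5: 17 + 16 + 9 + 14 + 27 − 23 = 60, so its missing entry is 88 − 60 = 28.
Column 4: 14 + 25 + 1 − 5 + 28 + 5 = 68, so its missing entry is 88 − 68 = 20.
Row 6: 17 + 7 + 20 − 5 + 19 + 4 = 62, so its missing entry is 88 − 62 = 26.
Row 2: 2 + 27 + 25 − 2 + 0 + 9 = 61, so its missing entry is 88 − 61 = 27.

c = 27, m = 26, a = 20, k = 28, z = 14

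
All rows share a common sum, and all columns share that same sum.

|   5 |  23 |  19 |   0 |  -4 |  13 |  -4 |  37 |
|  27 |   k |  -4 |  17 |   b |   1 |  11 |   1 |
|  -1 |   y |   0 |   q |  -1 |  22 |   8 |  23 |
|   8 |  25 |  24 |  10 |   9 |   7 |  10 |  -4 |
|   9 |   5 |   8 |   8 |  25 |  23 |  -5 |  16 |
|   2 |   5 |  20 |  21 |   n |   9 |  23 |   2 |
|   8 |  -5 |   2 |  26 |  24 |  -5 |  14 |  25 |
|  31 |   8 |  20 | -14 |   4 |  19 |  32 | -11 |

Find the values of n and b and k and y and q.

Rows 1 and 4 both sum to 89, so that's the common total.
Row 6 has 2 + 5 + 20 + 21 + 9 + 23 + 2 = 82; the blank must be 89 − 82 = 7.
Column 5 has -4 − 1 + 9 + 25 + 7 + 24 + 4 = 64; the blank must be 89 − 64 = 25.
Row 2 has 27 − 4 + 17 + 25 + 1 + 11 + 1 = 78; the blank must be 89 − 78 = 11.
Column 2 has 23 + 11 + 25 + 5 + 5 − 5 + 8 = 72; the blank must be 89 − 72 = 17.
Row 3 has -1 + 17 + 0 − 1 + 22 + 8 + 23 = 68; the blank must be 89 − 68 = 21.

n = 7, b = 25, k = 11, y = 17, q = 21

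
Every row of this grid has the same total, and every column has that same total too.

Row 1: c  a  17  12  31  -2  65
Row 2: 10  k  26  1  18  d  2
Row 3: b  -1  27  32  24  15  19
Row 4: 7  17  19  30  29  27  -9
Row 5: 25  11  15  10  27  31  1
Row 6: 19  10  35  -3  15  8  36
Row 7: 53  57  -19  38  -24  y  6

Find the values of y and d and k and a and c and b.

Rows 4 and 5 both sum to 120, so that's the common total.
Row 7: 53 + 57 − 19 + 38 − 24 + 6 = 111, so its missing entry is 120 − 111 = 9.
Column 6: -2 + 15 + 27 + 31 + 8 + 9 = 88, so its missing entry is 120 − 88 = 32.
Row 2: 10 + 26 + 1 + 18 + 32 + 2 = 89, so its missing entry is 120 − 89 = 31.
Column 2: 31 − 1 + 17 + 11 + 10 + 57 = 125, so its missing entry is 120 − 125 = -5.
Row 1: -5 + 17 + 12 + 31 − 2 + 65 = 118, so its missing entry is 120 − 118 = 2.
Row 3: -1 + 27 + 32 + 24 + 15 + 19 = 116, so its missing entry is 120 − 116 = 4.

y = 9, d = 32, k = 31, a = -5, c = 2, b = 4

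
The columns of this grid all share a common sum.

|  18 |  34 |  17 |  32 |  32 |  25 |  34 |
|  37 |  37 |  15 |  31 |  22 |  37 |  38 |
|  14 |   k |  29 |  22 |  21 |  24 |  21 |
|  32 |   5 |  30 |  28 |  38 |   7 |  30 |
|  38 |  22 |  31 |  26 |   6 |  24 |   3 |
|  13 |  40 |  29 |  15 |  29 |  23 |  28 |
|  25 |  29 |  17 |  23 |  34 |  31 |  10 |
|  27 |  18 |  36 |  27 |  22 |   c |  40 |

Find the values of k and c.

Columns 3 and 4 both add up to 204, so every column sums to 204.
Column 2: 34 + 37 + 5 + 22 + 40 + 29 + 18 = 185, so the missing entry is 204 − 185 = 19.
Column 6: 25 + 37 + 24 + 7 + 24 + 23 + 31 = 171, so the missing entry is 204 − 171 = 33.

k = 19, c = 33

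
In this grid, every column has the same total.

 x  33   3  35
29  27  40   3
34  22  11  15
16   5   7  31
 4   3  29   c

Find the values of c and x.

Column 2 sums to 90 and so does column 3; that's the common total.
In column 4 the known cells total 84, leaving 90 − 84 = 6.
In column 1 the known cells total 83, leaving 90 − 83 = 7.

c = 6, x = 7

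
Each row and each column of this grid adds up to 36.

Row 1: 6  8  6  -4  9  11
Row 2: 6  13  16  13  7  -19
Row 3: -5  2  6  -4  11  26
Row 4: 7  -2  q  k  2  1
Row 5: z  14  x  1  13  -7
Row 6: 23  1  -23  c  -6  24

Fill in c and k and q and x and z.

c = 17, k = 13, q = 15, x = 16, z = -1

The known cells in column 1 total 37, leaving 36 − 37 = -1 for the blank.
The known cells in row 5 total 20, leaving 36 − 20 = 16 for the blank.
The known cells in row 6 total 19, leaving 36 − 19 = 17 for the blank.
The known cells in column 4 total 23, leaving 36 − 23 = 13 for the blank.
The known cells in row 4 total 21, leaving 36 − 21 = 15 for the blank.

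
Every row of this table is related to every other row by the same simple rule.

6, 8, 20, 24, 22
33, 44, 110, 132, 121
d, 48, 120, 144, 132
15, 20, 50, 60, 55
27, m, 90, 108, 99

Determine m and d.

m = 36, d = 36

Each row is a constant multiple of every other row — this is a multiplication table with the headers hidden.
Row 5 is 108/24 = 9/2 times row 1, so its entry in column 2 is 8 × 9/2 = 36.
Row 3 is 144/24 = 6/1 times row 1, so its entry in column 1 is 6 × 6/1 = 36.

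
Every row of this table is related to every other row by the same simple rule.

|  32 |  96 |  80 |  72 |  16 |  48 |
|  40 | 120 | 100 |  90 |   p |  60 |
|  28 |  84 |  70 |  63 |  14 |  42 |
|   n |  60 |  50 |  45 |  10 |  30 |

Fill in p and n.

p = 20, n = 20

Each row is a constant multiple of every other row — this is a multiplication table with the headers hidden.
Row 2 is 120/96 = 5/4 times row 1, so its entry in column 5 is 16 × 5/4 = 20.
Row 4 is 60/96 = 5/8 times row 1, so its entry in column 1 is 32 × 5/8 = 20.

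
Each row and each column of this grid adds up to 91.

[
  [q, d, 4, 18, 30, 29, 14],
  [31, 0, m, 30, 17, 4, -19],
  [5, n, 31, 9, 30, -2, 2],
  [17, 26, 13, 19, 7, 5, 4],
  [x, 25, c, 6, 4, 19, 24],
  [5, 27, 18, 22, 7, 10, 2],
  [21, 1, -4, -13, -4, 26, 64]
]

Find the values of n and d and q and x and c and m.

n = 16, d = -4, q = 0, x = 12, c = 1, m = 28

Row 2: 31 + 0 + 30 + 17 + 4 − 19 = 63, so its missing entry is 91 − 63 = 28.
Row 3: 5 + 31 + 9 + 30 − 2 + 2 = 75, so its missing entry is 91 − 75 = 16.
Column 2: 0 + 16 + 26 + 25 + 27 + 1 = 95, so its missing entry is 91 − 95 = -4.
Row 1: -4 + 4 + 18 + 30 + 29 + 14 = 91, so its missing entry is 91 − 91 = 0.
Column 1: 0 + 31 + 5 + 17 + 5 + 21 = 79, so its missing entry is 91 − 79 = 12.
Row 5: 12 + 25 + 6 + 4 + 19 + 24 = 90, so its missing entry is 91 − 90 = 1.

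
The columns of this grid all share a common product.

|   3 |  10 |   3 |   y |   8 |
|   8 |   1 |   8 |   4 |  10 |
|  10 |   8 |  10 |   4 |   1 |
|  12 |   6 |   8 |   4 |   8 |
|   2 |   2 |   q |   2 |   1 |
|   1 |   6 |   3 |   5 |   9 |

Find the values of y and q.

Columns 2 and 5 each multiply to 5760, so every column has product 5760.
Column 4: 4×4×4×2×5 = 640, so the missing entry is 5760 ÷ 640 = 9.
Column 3: 3×8×10×8×3 = 5760, so the missing entry is 5760 ÷ 5760 = 1.

y = 9, q = 1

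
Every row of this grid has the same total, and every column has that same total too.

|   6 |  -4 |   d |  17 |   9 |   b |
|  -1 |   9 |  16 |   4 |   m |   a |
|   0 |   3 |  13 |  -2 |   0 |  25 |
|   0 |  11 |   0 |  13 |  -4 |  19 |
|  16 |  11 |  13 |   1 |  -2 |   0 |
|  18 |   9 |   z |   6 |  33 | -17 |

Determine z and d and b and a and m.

z = -10, d = 7, b = 4, a = 8, m = 3

Rows 3 and 4 both sum to 39, so that's the common total.
Column 5: 9 + 0 − 4 − 2 + 33 = 36, so its missing entry is 39 − 36 = 3.
Row 2: -1 + 9 + 16 + 4 + 3 = 31, so its missing entry is 39 − 31 = 8.
Column 6: 8 + 25 + 19 + 0 − 17 = 35, so its missing entry is 39 − 35 = 4.
Row 1: 6 − 4 + 17 + 9 + 4 = 32, so its missing entry is 39 − 32 = 7.
Row 6: 18 + 9 + 6 + 33 − 17 = 49, so its missing entry is 39 − 49 = -10.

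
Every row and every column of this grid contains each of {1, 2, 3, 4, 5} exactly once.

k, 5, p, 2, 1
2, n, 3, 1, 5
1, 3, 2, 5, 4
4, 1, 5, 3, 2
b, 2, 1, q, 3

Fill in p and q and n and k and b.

Cell (5,4): column 4 already has {1, 2, 3, 5} → 4.
Cell (5,1): row 5 already has {1, 2, 3, 4} → 5.
Cell (1,1): column 1 already has {1, 2, 4, 5} → 3.
Cell (2,2): row 2 already has {1, 2, 3, 5} → 4.
Cell (1,3): row 1 already has {1, 2, 3, 5} → 4.

p = 4, q = 4, n = 4, k = 3, b = 5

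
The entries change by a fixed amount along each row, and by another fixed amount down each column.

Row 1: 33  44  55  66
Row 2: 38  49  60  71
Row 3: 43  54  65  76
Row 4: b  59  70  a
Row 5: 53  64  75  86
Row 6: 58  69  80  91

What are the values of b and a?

Along each row the entries change by 11 per step; down each column they change by 5.
Row 4: from 59 at column 2, stepping by 11 to column 1 gives 48.
Row 4: from 59 at column 2, stepping by 11 to column 4 gives 81.

b = 48, a = 81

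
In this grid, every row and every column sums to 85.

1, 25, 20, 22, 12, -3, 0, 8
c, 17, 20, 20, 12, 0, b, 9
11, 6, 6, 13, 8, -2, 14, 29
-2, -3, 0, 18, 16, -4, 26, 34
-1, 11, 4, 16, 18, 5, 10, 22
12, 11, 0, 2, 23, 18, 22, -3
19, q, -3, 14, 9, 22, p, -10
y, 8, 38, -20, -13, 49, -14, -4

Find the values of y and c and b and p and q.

The known cells in column 2 total 75, leaving 85 − 75 = 10 for the blank.
The known cells in row 8 total 44, leaving 85 − 44 = 41 for the blank.
The known cells in row 7 total 61, leaving 85 − 61 = 24 for the blank.
The known cells in column 1 total 81, leaving 85 − 81 = 4 for the blank.
The known cells in row 2 total 82, leaving 85 − 82 = 3 for the blank.

y = 41, c = 4, b = 3, p = 24, q = 10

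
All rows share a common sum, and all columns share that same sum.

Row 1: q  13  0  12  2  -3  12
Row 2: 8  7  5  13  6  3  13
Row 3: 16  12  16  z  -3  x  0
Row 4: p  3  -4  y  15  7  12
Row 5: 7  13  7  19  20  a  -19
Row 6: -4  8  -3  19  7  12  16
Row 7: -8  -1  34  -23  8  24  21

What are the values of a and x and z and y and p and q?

a = 8, x = 4, z = 10, y = 5, p = 17, q = 19

Rows 2 and 6 both sum to 55, so that's the common total.
The known cells in row 1 total 36, leaving 55 − 36 = 19 for the blank.
The known cells in column 1 total 38, leaving 55 − 38 = 17 for the blank.
The known cells in row 5 total 47, leaving 55 − 47 = 8 for the blank.
The known cells in row 4 total 50, leaving 55 − 50 = 5 for the blank.
The known cells in column 4 total 45, leaving 55 − 45 = 10 for the blank.
The known cells in row 3 total 51, leaving 55 − 51 = 4 for the blank.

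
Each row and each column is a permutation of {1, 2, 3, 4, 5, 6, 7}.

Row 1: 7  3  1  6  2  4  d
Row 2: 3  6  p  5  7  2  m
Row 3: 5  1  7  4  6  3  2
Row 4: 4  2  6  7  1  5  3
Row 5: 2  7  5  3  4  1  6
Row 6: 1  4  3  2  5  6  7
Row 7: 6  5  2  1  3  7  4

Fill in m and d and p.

For row 2, column 3: column 3 already has {1, 2, 3, 5, 6, 7}; that leaves 4.
At (row 2, col 7): row 2 already has {2, 3, 4, 5, 6, 7}, so the value is 1.
For row 1, column 7: row 1 already has {1, 2, 3, 4, 6, 7}; that leaves 5.

m = 1, d = 5, p = 4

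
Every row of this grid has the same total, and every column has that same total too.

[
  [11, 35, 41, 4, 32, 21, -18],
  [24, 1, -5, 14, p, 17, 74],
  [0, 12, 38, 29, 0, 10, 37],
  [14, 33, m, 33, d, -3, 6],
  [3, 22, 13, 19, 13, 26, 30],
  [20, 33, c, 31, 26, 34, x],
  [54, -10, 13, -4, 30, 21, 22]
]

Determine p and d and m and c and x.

p = 1, d = 24, m = 19, c = 7, x = -25

Rows 1 and 3 both sum to 126, so that's the common total.
Row 2 has 24 + 1 − 5 + 14 + 17 + 74 = 125; the blank must be 126 − 125 = 1.
Column 5 has 32 + 1 + 0 + 13 + 26 + 30 = 102; the blank must be 126 − 102 = 24.
Column 7 has -18 + 74 + 37 + 6 + 30 + 22 = 151; the blank must be 126 − 151 = -25.
Row 4 has 14 + 33 + 33 + 24 − 3 + 6 = 107; the blank must be 126 − 107 = 19.
Row 6 has 20 + 33 + 31 + 26 + 34 − 25 = 119; the blank must be 126 − 119 = 7.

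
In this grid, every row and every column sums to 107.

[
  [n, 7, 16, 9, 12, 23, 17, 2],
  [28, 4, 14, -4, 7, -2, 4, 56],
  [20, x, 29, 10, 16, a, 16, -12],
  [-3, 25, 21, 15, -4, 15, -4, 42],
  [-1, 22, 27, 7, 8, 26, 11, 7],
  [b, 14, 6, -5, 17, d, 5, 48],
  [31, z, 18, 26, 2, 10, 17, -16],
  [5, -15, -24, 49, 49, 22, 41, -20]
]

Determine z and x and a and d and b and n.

z = 19, x = 31, a = -3, d = 16, b = 6, n = 21

Row 1: 7 + 16 + 9 + 12 + 23 + 17 + 2 = 86, so its missing entry is 107 − 86 = 21.
Row 7: 31 + 18 + 26 + 2 + 10 + 17 − 16 = 88, so its missing entry is 107 − 88 = 19.
Column 2: 7 + 4 + 25 + 22 + 14 + 19 − 15 = 76, so its missing entry is 107 − 76 = 31.
Column 1: 21 + 28 + 20 − 3 − 1 + 31 + 5 = 101, so its missing entry is 107 − 101 = 6.
Row 6: 6 + 14 + 6 − 5 + 17 + 5 + 48 = 91, so its missing entry is 107 − 91 = 16.
Row 3: 20 + 31 + 29 + 10 + 16 + 16 − 12 = 110, so its missing entry is 107 − 110 = -3.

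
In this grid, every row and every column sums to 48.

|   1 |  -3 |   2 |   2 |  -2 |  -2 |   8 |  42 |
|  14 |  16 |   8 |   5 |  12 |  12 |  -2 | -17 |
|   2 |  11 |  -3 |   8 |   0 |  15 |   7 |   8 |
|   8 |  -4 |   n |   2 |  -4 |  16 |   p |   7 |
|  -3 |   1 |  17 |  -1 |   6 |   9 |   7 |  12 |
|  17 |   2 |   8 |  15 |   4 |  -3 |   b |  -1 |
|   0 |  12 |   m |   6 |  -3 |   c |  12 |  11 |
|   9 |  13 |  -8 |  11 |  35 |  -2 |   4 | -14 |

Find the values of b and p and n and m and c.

The known cells in column 6 total 45, leaving 48 − 45 = 3 for the blank.
The known cells in row 7 total 41, leaving 48 − 41 = 7 for the blank.
The known cells in row 6 total 42, leaving 48 − 42 = 6 for the blank.
The known cells in column 7 total 42, leaving 48 − 42 = 6 for the blank.
The known cells in row 4 total 31, leaving 48 − 31 = 17 for the blank.

b = 6, p = 6, n = 17, m = 7, c = 3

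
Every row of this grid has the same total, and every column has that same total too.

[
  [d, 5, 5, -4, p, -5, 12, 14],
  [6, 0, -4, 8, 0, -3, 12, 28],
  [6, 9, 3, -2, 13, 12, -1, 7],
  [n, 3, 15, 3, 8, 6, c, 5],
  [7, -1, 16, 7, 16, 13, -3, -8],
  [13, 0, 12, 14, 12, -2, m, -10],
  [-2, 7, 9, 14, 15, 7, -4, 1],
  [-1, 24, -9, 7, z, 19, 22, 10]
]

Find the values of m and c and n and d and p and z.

Rows 2 and 3 both sum to 47, so that's the common total.
Row 8: -1 + 24 − 9 + 7 + 19 + 22 + 10 = 72, so its missing entry is 47 − 72 = -25.
Column 5: 0 + 13 + 8 + 16 + 12 + 15 − 25 = 39, so its missing entry is 47 − 39 = 8.
Row 1: 5 + 5 − 4 + 8 − 5 + 12 + 14 = 35, so its missing entry is 47 − 35 = 12.
Column 1: 12 + 6 + 6 + 7 + 13 − 2 − 1 = 41, so its missing entry is 47 − 41 = 6.
Row 6: 13 + 0 + 12 + 14 + 12 − 2 − 10 = 39, so its missing entry is 47 − 39 = 8.
Row 4: 6 + 3 + 15 + 3 + 8 + 6 + 5 = 46, so its missing entry is 47 − 46 = 1.

m = 8, c = 1, n = 6, d = 12, p = 8, z = -25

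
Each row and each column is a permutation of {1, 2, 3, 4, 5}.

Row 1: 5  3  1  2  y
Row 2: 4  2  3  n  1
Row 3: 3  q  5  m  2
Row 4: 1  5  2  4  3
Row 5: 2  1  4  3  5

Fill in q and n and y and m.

q = 4, n = 5, y = 4, m = 1

Cell (2,4): row 2 already has {1, 2, 3, 4} → 5.
For row 3, column 4: column 4 already has {2, 3, 4, 5}; that leaves 1.
For row 3, column 2: row 3 already has {1, 2, 3, 5}; that leaves 4.
Cell (1,5): row 1 already has {1, 2, 3, 5} → 4.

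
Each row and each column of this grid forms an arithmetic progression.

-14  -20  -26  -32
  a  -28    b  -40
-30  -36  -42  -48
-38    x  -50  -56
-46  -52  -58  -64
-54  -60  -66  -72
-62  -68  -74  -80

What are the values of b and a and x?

Along each row the entries change by -6 per step; down each column they change by -8.
Row 2: from -28 at column 2, stepping by -6 to column 3 gives -34.
Row 2: from -28 at column 2, stepping by -6 to column 1 gives -22.
Row 4: from -38 at column 1, stepping by -6 to column 2 gives -44.

b = -34, a = -22, x = -44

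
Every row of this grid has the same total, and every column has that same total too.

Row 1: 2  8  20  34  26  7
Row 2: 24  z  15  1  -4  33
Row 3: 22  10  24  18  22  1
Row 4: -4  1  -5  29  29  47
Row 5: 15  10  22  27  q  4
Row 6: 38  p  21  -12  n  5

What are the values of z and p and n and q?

Rows 1 and 3 both sum to 97, so that's the common total.
Row 5: 15 + 10 + 22 + 27 + 4 = 78, so its missing entry is 97 − 78 = 19.
Row 2: 24 + 15 + 1 − 4 + 33 = 69, so its missing entry is 97 − 69 = 28.
Column 5: 26 − 4 + 22 + 29 + 19 = 92, so its missing entry is 97 − 92 = 5.
Row 6: 38 + 21 − 12 + 5 + 5 = 57, so its missing entry is 97 − 57 = 40.

z = 28, p = 40, n = 5, q = 19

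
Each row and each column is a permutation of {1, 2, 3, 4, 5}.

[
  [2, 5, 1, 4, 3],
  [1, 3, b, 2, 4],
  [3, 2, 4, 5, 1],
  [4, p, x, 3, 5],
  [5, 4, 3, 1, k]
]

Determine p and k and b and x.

For row 5, column 5: row 5 already has {1, 3, 4, 5}; that leaves 2.
For row 2, column 3: row 2 already has {1, 2, 3, 4}; that leaves 5.
At (row 4, col 3): column 3 already has {1, 3, 4, 5}, so the value is 2.
At (row 4, col 2): row 4 already has {2, 3, 4, 5}, so the value is 1.

p = 1, k = 2, b = 5, x = 2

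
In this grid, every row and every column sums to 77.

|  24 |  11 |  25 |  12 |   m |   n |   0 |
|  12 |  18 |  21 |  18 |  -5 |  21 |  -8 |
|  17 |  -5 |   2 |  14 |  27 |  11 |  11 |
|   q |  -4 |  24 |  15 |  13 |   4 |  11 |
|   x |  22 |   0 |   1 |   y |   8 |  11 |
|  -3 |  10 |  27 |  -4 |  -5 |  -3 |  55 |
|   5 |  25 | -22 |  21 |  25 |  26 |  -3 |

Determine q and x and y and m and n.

The known cells in row 4 total 63, leaving 77 − 63 = 14 for the blank.
The known cells in column 1 total 69, leaving 77 − 69 = 8 for the blank.
The known cells in row 5 total 50, leaving 77 − 50 = 27 for the blank.
The known cells in column 5 total 82, leaving 77 − 82 = -5 for the blank.
The known cells in row 1 total 67, leaving 77 − 67 = 10 for the blank.

q = 14, x = 8, y = 27, m = -5, n = 10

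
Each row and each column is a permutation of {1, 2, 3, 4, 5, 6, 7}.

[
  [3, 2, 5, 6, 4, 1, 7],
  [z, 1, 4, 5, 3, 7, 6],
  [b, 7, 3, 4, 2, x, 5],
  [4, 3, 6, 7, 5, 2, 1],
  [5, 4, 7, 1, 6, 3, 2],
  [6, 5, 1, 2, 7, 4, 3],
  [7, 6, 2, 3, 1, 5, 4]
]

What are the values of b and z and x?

b = 1, z = 2, x = 6

For row 2, column 1: row 2 already has {1, 3, 4, 5, 6, 7}; that leaves 2.
At (row 3, col 6): column 6 already has {1, 2, 3, 4, 5, 7}, so the value is 6.
For row 3, column 1: row 3 already has {2, 3, 4, 5, 6, 7}; that leaves 1.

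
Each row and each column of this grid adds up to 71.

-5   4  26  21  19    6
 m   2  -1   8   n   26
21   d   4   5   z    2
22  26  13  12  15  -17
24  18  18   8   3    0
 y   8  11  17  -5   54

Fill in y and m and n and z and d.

Column 2 has 4 + 2 + 26 + 18 + 8 = 58; the blank must be 71 − 58 = 13.
Row 3 has 21 + 13 + 4 + 5 + 2 = 45; the blank must be 71 − 45 = 26.
Column 5 has 19 + 26 + 15 + 3 − 5 = 58; the blank must be 71 − 58 = 13.
Row 6 has 8 + 11 + 17 − 5 + 54 = 85; the blank must be 71 − 85 = -14.
Row 2 has 2 − 1 + 8 + 13 + 26 = 48; the blank must be 71 − 48 = 23.

y = -14, m = 23, n = 13, z = 26, d = 13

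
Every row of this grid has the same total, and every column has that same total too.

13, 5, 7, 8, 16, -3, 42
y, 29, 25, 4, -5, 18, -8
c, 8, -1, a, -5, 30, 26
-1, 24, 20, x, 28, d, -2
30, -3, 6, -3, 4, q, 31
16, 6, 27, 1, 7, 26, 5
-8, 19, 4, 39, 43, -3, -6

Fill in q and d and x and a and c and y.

q = 23, d = -3, x = 22, a = 17, c = 13, y = 25

Rows 1 and 6 both sum to 88, so that's the common total.
Row 5: 30 − 3 + 6 − 3 + 4 + 31 = 65, so its missing entry is 88 − 65 = 23.
Row 2: 29 + 25 + 4 − 5 + 18 − 8 = 63, so its missing entry is 88 − 63 = 25.
Column 1: 13 + 25 − 1 + 30 + 16 − 8 = 75, so its missing entry is 88 − 75 = 13.
Row 3: 13 + 8 − 1 − 5 + 30 + 26 = 71, so its missing entry is 88 − 71 = 17.
Column 4: 8 + 4 + 17 − 3 + 1 + 39 = 66, so its missing entry is 88 − 66 = 22.
Row 4: -1 + 24 + 20 + 22 + 28 − 2 = 91, so its missing entry is 88 − 91 = -3.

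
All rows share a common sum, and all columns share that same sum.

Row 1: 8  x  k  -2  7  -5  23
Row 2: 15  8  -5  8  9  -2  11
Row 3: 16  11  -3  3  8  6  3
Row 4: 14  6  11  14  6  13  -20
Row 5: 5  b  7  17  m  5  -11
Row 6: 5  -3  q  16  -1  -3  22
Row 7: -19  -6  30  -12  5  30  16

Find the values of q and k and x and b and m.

Rows 2 and 3 both sum to 44, so that's the common total.
Column 5 has 7 + 9 + 8 + 6 − 1 + 5 = 34; the blank must be 44 − 34 = 10.
Row 5 has 5 + 7 + 17 + 10 + 5 − 11 = 33; the blank must be 44 − 33 = 11.
Column 2 has 8 + 11 + 6 + 11 − 3 − 6 = 27; the blank must be 44 − 27 = 17.
Row 1 has 8 + 17 − 2 + 7 − 5 + 23 = 48; the blank must be 44 − 48 = -4.
Row 6 has 5 − 3 + 16 − 1 − 3 + 22 = 36; the blank must be 44 − 36 = 8.

q = 8, k = -4, x = 17, b = 11, m = 10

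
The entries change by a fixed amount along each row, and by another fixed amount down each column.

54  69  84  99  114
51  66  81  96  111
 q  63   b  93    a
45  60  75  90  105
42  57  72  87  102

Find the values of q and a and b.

q = 48, a = 108, b = 78

Along each row the entries change by 15 per step; down each column they change by -3.
Row 3: from 63 at column 2, stepping by 15 to column 1 gives 48.
Row 3: from 63 at column 2, stepping by 15 to column 5 gives 108.
Row 3: from 63 at column 2, stepping by 15 to column 3 gives 78.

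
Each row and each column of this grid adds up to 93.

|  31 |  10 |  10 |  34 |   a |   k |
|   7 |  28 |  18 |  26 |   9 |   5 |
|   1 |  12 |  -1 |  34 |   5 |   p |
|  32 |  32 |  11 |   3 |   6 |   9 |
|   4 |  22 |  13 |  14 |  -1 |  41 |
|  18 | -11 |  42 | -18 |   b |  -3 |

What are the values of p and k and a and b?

Row 6: 18 − 11 + 42 − 18 − 3 = 28, so its missing entry is 93 − 28 = 65.
Row 3: 1 + 12 − 1 + 34 + 5 = 51, so its missing entry is 93 − 51 = 42.
Column 5: 9 + 5 + 6 − 1 + 65 = 84, so its missing entry is 93 − 84 = 9.
Row 1: 31 + 10 + 10 + 34 + 9 = 94, so its missing entry is 93 − 94 = -1.

p = 42, k = -1, a = 9, b = 65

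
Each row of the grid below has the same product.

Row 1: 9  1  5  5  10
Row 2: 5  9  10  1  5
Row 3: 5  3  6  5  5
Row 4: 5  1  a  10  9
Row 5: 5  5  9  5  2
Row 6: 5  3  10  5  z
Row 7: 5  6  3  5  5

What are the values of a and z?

Rows 5 and 7 each multiply to 2250, so every row has product 2250.
Row 4: 5×1×10×9 = 450, so the missing entry is 2250 ÷ 450 = 5.
Row 6: 5×3×10×5 = 750, so the missing entry is 2250 ÷ 750 = 3.

a = 5, z = 3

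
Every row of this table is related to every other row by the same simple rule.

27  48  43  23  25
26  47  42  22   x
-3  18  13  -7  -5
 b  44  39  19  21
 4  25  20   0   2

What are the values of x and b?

x = 24, b = 23

The difference between any two rows is the same in every column — this is an addition table with the headers hidden.
Row 2 minus row 1 is 42 − 43 = -1, so its entry in column 5 is 25 + (-1) = 24.
Row 4 minus row 1 is 39 − 43 = -4, so its entry in column 1 is 27 + (-4) = 23.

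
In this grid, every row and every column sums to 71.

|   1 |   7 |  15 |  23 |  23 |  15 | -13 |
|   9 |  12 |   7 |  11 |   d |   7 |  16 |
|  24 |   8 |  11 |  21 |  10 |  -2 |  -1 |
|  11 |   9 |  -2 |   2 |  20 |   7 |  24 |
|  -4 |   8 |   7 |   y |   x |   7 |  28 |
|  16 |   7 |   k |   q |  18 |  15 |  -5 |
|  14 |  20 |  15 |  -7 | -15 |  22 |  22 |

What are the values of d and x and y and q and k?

Row 2 has 9 + 12 + 7 + 11 + 7 + 16 = 62; the blank must be 71 − 62 = 9.
Column 5 has 23 + 9 + 10 + 20 + 18 − 15 = 65; the blank must be 71 − 65 = 6.
Row 5 has -4 + 8 + 7 + 6 + 7 + 28 = 52; the blank must be 71 − 52 = 19.
Column 4 has 23 + 11 + 21 + 2 + 19 − 7 = 69; the blank must be 71 − 69 = 2.
Row 6 has 16 + 7 + 2 + 18 + 15 − 5 = 53; the blank must be 71 − 53 = 18.

d = 9, x = 6, y = 19, q = 2, k = 18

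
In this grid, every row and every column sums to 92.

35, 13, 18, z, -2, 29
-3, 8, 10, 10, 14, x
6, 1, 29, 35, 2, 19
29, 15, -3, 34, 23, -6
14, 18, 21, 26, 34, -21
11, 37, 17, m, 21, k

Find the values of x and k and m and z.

x = 53, k = 18, m = -12, z = -1

The known cells in row 1 total 93, leaving 92 − 93 = -1 for the blank.
The known cells in column 4 total 104, leaving 92 − 104 = -12 for the blank.
The known cells in row 6 total 74, leaving 92 − 74 = 18 for the blank.
The known cells in row 2 total 39, leaving 92 − 39 = 53 for the blank.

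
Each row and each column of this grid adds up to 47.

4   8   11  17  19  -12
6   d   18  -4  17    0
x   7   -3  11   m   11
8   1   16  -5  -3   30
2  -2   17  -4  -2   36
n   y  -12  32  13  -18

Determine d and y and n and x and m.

Column 5 has 19 + 17 − 3 − 2 + 13 = 44; the blank must be 47 − 44 = 3.
Row 2 has 6 + 18 − 4 + 17 + 0 = 37; the blank must be 47 − 37 = 10.
Row 3 has 7 − 3 + 11 + 3 + 11 = 29; the blank must be 47 − 29 = 18.
Column 2 has 8 + 10 + 7 + 1 − 2 = 24; the blank must be 47 − 24 = 23.
Row 6 has 23 − 12 + 32 + 13 − 18 = 38; the blank must be 47 − 38 = 9.

d = 10, y = 23, n = 9, x = 18, m = 3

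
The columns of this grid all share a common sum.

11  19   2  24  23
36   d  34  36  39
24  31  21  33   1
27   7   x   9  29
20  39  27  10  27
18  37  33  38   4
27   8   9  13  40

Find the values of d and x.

Column 4 sums to 163 and so does column 5; that's the common total.
In column 2 the known cells total 141, leaving 163 − 141 = 22.
In column 3 the known cells total 126, leaving 163 − 126 = 37.

d = 22, x = 37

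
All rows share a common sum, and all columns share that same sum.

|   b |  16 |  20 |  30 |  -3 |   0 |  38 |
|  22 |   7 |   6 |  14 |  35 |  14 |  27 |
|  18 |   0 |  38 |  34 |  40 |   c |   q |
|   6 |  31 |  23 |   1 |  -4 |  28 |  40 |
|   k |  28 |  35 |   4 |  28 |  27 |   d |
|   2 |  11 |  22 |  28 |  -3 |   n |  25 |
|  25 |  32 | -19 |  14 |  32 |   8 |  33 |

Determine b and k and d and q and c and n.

b = 24, k = 28, d = -25, q = -13, c = 8, n = 40

Rows 2 and 4 both sum to 125, so that's the common total.
Row 6 has 2 + 11 + 22 + 28 − 3 + 25 = 85; the blank must be 125 − 85 = 40.
Row 1 has 16 + 20 + 30 − 3 + 0 + 38 = 101; the blank must be 125 − 101 = 24.
Column 1 has 24 + 22 + 18 + 6 + 2 + 25 = 97; the blank must be 125 − 97 = 28.
Row 5 has 28 + 28 + 35 + 4 + 28 + 27 = 150; the blank must be 125 − 150 = -25.
Column 7 has 38 + 27 + 40 − 25 + 25 + 33 = 138; the blank must be 125 − 138 = -13.
Row 3 has 18 + 0 + 38 + 34 + 40 − 13 = 117; the blank must be 125 − 117 = 8.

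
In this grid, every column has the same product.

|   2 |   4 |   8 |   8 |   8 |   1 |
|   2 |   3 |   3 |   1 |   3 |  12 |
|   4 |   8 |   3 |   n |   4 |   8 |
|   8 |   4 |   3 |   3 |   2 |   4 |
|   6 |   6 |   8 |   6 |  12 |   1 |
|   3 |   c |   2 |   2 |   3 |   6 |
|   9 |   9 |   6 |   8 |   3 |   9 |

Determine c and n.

c = 1, n = 9

Columns 5 and 6 each multiply to 20736, so every column has product 20736.
Column 2: 4×3×8×4×6×9 = 20736, so the missing entry is 20736 ÷ 20736 = 1.
Column 4: 8×1×3×6×2×8 = 2304, so the missing entry is 20736 ÷ 2304 = 9.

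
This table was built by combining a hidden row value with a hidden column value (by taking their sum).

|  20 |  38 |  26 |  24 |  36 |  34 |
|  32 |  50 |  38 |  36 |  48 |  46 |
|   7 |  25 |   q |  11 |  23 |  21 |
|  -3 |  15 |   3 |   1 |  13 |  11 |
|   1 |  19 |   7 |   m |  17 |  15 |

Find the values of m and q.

m = 5, q = 13

The difference between any two rows is the same in every column — this is an addition table with the headers hidden.
Row 5 minus row 1 is 19 − 38 = -19, so its entry in column 4 is 24 + (-19) = 5.
Row 3 minus row 1 is 25 − 38 = -13, so its entry in column 3 is 26 + (-13) = 13.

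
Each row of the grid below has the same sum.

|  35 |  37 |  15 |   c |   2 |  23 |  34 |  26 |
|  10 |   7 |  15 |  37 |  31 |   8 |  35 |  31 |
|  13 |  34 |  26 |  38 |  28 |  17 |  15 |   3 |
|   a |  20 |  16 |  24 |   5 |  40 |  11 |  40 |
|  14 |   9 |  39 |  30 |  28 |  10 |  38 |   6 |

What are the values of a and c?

Rows 2 and 3 both add up to 174, so every row sums to 174.
Row 4: 20 + 16 + 24 + 5 + 40 + 11 + 40 = 156, so the missing entry is 174 − 156 = 18.
Row 1: 35 + 37 + 15 + 2 + 23 + 34 + 26 = 172, so the missing entry is 174 − 172 = 2.

a = 18, c = 2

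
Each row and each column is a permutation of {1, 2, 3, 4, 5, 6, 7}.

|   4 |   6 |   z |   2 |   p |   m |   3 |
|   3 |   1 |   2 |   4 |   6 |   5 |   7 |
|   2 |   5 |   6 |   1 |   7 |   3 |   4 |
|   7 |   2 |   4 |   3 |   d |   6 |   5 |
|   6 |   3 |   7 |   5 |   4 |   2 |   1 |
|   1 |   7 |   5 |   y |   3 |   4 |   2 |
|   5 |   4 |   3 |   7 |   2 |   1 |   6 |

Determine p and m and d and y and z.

For row 4, column 5: row 4 already has {2, 3, 4, 5, 6, 7}; that leaves 1.
For row 1, column 5: column 5 already has {1, 2, 3, 4, 6, 7}; that leaves 5.
For row 1, column 3: column 3 already has {2, 3, 4, 5, 6, 7}; that leaves 1.
For row 1, column 6: row 1 already has {1, 2, 3, 4, 5, 6}; that leaves 7.
For row 6, column 4: row 6 already has {1, 2, 3, 4, 5, 7}; that leaves 6.

p = 5, m = 7, d = 1, y = 6, z = 1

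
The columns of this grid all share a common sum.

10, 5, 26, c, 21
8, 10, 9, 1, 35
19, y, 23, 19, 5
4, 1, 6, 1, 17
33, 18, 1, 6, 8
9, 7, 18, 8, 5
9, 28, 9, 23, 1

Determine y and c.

Column 3 sums to 92 and so does column 5; that's the common total.
In column 2 the known cells total 69, leaving 92 − 69 = 23.
In column 4 the known cells total 58, leaving 92 − 58 = 34.

y = 23, c = 34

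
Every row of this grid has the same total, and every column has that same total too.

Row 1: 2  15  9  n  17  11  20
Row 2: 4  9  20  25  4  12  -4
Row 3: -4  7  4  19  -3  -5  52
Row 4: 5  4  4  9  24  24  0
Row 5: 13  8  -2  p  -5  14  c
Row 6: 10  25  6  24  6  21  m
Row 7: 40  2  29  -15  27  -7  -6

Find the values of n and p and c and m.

Rows 2 and 3 both sum to 70, so that's the common total.
Row 1: 2 + 15 + 9 + 17 + 11 + 20 = 74, so its missing entry is 70 − 74 = -4.
Row 6: 10 + 25 + 6 + 24 + 6 + 21 = 92, so its missing entry is 70 − 92 = -22.
Column 7: 20 − 4 + 52 + 0 − 22 − 6 = 40, so its missing entry is 70 − 40 = 30.
Row 5: 13 + 8 − 2 − 5 + 14 + 30 = 58, so its missing entry is 70 − 58 = 12.

n = -4, p = 12, c = 30, m = -22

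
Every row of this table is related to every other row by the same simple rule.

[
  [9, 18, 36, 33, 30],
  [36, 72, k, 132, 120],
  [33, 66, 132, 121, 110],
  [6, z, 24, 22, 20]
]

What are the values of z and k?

Each row is a constant multiple of every other row — this is a multiplication table with the headers hidden.
Row 4 is 20/30 = 2/3 times row 1, so its entry in column 2 is 18 × 2/3 = 12.
Row 2 is 120/30 = 4/1 times row 1, so its entry in column 3 is 36 × 4/1 = 144.

z = 12, k = 144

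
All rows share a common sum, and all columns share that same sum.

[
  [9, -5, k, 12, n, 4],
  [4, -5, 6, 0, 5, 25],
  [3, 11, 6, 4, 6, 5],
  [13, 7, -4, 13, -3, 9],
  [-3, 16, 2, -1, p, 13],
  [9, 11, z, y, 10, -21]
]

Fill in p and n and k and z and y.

p = 8, n = 9, k = 6, z = 19, y = 7

Rows 2 and 3 both sum to 35, so that's the common total.
Row 5 has -3 + 16 + 2 − 1 + 13 = 27; the blank must be 35 − 27 = 8.
Column 5 has 5 + 6 − 3 + 8 + 10 = 26; the blank must be 35 − 26 = 9.
Row 1 has 9 − 5 + 12 + 9 + 4 = 29; the blank must be 35 − 29 = 6.
Column 4 has 12 + 0 + 4 + 13 − 1 = 28; the blank must be 35 − 28 = 7.
Row 6 has 9 + 11 + 7 + 10 − 21 = 16; the blank must be 35 − 16 = 19.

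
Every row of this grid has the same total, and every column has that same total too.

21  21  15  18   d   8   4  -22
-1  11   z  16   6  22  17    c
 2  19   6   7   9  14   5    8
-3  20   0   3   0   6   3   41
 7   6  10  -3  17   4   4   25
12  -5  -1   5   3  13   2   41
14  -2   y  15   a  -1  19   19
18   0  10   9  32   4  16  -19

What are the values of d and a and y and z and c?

Rows 3 and 4 both sum to 70, so that's the common total.
Row 1 has 21 + 21 + 15 + 18 + 8 + 4 − 22 = 65; the blank must be 70 − 65 = 5.
Column 5 has 5 + 6 + 9 + 0 + 17 + 3 + 32 = 72; the blank must be 70 − 72 = -2.
Row 7 has 14 − 2 + 15 − 2 − 1 + 19 + 19 = 62; the blank must be 70 − 62 = 8.
Column 3 has 15 + 6 + 0 + 10 − 1 + 8 + 10 = 48; the blank must be 70 − 48 = 22.
Row 2 has -1 + 11 + 22 + 16 + 6 + 22 + 17 = 93; the blank must be 70 − 93 = -23.

d = 5, a = -2, y = 8, z = 22, c = -23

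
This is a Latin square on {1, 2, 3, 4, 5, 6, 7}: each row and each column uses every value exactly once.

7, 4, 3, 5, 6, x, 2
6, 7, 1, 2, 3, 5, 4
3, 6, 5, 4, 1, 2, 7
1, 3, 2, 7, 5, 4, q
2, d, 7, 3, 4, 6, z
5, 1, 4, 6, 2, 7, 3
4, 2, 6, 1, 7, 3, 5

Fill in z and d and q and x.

For row 5, column 2: column 2 already has {1, 2, 3, 4, 6, 7}; that leaves 5.
At (row 5, col 7): row 5 already has {2, 3, 4, 5, 6, 7}, so the value is 1.
For row 1, column 6: row 1 already has {2, 3, 4, 5, 6, 7}; that leaves 1.
At (row 4, col 7): row 4 already has {1, 2, 3, 4, 5, 7}, so the value is 6.

z = 1, d = 5, q = 6, x = 1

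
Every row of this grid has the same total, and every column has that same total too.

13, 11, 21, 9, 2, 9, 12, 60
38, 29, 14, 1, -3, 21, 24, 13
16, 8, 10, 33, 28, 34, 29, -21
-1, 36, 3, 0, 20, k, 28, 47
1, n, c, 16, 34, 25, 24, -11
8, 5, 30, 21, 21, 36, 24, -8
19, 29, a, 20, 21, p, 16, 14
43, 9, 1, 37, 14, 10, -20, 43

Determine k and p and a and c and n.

k = 4, p = -2, a = 20, c = 38, n = 10

Rows 1 and 2 both sum to 137, so that's the common total.
Column 2 has 11 + 29 + 8 + 36 + 5 + 29 + 9 = 127; the blank must be 137 − 127 = 10.
Row 5 has 1 + 10 + 16 + 34 + 25 + 24 − 11 = 99; the blank must be 137 − 99 = 38.
Column 3 has 21 + 14 + 10 + 3 + 38 + 30 + 1 = 117; the blank must be 137 − 117 = 20.
Row 7 has 19 + 29 + 20 + 20 + 21 + 16 + 14 = 139; the blank must be 137 − 139 = -2.
Row 4 has -1 + 36 + 3 + 0 + 20 + 28 + 47 = 133; the blank must be 137 − 133 = 4.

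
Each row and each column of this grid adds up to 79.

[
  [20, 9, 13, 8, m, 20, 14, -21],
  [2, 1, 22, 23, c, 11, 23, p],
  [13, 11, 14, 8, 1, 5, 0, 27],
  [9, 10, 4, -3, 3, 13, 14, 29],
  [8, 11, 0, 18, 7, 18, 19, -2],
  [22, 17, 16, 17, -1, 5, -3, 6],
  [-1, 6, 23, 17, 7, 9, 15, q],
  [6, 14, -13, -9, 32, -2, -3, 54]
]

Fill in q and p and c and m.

Row 7: -1 + 6 + 23 + 17 + 7 + 9 + 15 = 76, so its missing entry is 79 − 76 = 3.
Column 8: -21 + 27 + 29 − 2 + 6 + 3 + 54 = 96, so its missing entry is 79 − 96 = -17.
Row 1: 20 + 9 + 13 + 8 + 20 + 14 − 21 = 63, so its missing entry is 79 − 63 = 16.
Row 2: 2 + 1 + 22 + 23 + 11 + 23 − 17 = 65, so its missing entry is 79 − 65 = 14.

q = 3, p = -17, c = 14, m = 16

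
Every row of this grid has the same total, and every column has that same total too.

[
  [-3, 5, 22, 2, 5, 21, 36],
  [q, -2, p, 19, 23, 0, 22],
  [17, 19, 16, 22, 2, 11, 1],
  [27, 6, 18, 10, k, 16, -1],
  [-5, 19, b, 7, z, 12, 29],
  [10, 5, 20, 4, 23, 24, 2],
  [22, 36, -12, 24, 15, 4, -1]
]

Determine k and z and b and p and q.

k = 12, z = 8, b = 18, p = 6, q = 20

Rows 1 and 3 both sum to 88, so that's the common total.
Row 4 has 27 + 6 + 18 + 10 + 16 − 1 = 76; the blank must be 88 − 76 = 12.
Column 5 has 5 + 23 + 2 + 12 + 23 + 15 = 80; the blank must be 88 − 80 = 8.
Row 5 has -5 + 19 + 7 + 8 + 12 + 29 = 70; the blank must be 88 − 70 = 18.
Column 3 has 22 + 16 + 18 + 18 + 20 − 12 = 82; the blank must be 88 − 82 = 6.
Row 2 has -2 + 6 + 19 + 23 + 0 + 22 = 68; the blank must be 88 − 68 = 20.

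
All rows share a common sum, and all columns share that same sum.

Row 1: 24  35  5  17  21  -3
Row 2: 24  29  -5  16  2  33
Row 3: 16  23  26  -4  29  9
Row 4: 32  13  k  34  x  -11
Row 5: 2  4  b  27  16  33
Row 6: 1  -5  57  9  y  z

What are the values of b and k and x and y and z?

Rows 1 and 2 both sum to 99, so that's the common total.
Column 6: -3 + 33 + 9 − 11 + 33 = 61, so its missing entry is 99 − 61 = 38.
Row 6: 1 − 5 + 57 + 9 + 38 = 100, so its missing entry is 99 − 100 = -1.
Column 5: 21 + 2 + 29 + 16 − 1 = 67, so its missing entry is 99 − 67 = 32.
Row 5: 2 + 4 + 27 + 16 + 33 = 82, so its missing entry is 99 − 82 = 17.
Row 4: 32 + 13 + 34 + 32 − 11 = 100, so its missing entry is 99 − 100 = -1.

b = 17, k = -1, x = 32, y = -1, z = 38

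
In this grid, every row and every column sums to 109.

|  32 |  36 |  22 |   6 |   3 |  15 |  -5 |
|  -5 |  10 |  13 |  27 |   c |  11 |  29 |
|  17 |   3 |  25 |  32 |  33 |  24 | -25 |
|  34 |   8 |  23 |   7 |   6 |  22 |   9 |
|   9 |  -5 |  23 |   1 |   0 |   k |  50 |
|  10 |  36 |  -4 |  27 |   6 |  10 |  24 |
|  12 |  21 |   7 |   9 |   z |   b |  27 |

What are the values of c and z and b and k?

c = 24, z = 37, b = -4, k = 31

Row 5: 9 − 5 + 23 + 1 + 0 + 50 = 78, so its missing entry is 109 − 78 = 31.
Column 6: 15 + 11 + 24 + 22 + 31 + 10 = 113, so its missing entry is 109 − 113 = -4.
Row 7: 12 + 21 + 7 + 9 − 4 + 27 = 72, so its missing entry is 109 − 72 = 37.
Row 2: -5 + 10 + 13 + 27 + 11 + 29 = 85, so its missing entry is 109 − 85 = 24.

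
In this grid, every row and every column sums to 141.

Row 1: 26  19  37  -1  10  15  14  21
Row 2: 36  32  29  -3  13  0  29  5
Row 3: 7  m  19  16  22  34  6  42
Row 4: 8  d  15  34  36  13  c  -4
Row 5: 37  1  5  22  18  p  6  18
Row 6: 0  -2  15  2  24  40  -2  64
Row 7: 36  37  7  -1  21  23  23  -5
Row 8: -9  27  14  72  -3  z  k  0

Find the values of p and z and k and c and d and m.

p = 34, z = -18, k = 58, c = 7, d = 32, m = -5

Row 3: 7 + 19 + 16 + 22 + 34 + 6 + 42 = 146, so its missing entry is 141 − 146 = -5.
Column 2: 19 + 32 − 5 + 1 − 2 + 37 + 27 = 109, so its missing entry is 141 − 109 = 32.
Row 5: 37 + 1 + 5 + 22 + 18 + 6 + 18 = 107, so its missing entry is 141 − 107 = 34.
Row 4: 8 + 32 + 15 + 34 + 36 + 13 − 4 = 134, so its missing entry is 141 − 134 = 7.
Column 7: 14 + 29 + 6 + 7 + 6 − 2 + 23 = 83, so its missing entry is 141 − 83 = 58.
Row 8: -9 + 27 + 14 + 72 − 3 + 58 + 0 = 159, so its missing entry is 141 − 159 = -18.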